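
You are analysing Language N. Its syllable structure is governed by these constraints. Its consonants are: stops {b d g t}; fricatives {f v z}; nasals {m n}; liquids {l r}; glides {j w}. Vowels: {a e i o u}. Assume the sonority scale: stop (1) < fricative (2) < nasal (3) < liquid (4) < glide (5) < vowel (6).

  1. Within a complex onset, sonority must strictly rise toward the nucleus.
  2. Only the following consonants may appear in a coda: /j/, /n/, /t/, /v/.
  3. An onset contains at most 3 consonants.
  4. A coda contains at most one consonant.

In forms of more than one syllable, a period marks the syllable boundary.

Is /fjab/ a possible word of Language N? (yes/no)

/fjab/ — violates constraint 2: syllable 1 coda contains /b/, which is not a licensed coda consonant → phonotactically illegal

no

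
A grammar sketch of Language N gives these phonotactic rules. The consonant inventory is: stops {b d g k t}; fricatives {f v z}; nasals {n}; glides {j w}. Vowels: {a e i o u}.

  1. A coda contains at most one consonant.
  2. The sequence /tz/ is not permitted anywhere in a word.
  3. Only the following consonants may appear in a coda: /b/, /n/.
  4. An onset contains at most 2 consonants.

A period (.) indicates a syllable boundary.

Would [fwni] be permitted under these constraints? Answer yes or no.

[fwni] — violates constraint 4: syllable 1 onset /fwn/ has 3 consonants (> 2) → not permitted

no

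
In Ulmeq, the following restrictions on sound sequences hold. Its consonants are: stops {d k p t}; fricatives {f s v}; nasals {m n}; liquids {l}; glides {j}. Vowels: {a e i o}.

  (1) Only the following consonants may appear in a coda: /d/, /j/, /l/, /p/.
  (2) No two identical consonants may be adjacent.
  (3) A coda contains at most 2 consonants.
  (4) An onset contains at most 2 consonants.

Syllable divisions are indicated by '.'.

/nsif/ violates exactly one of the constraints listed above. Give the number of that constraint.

1

/nsif/: syllable 1 coda contains /f/, which is not a licensed coda consonant.
This is a violation of constraint 1: "Only the following consonants may appear in a coda: /d/, /j/, /l/, /p/."
The remaining constraints (2, 3, 4) are satisfied.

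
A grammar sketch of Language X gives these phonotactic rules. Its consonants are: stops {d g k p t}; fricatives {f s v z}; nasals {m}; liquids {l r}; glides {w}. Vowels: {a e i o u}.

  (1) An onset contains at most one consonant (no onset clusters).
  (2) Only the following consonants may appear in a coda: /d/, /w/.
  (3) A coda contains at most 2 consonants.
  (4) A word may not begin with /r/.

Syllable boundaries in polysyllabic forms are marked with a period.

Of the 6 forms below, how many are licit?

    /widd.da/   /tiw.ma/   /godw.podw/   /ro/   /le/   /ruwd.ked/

4

/widd.da/ — σ1 onset /w/, coda /dd/ (2C) ok; σ2 onset /d/, coda /∅/ ok → licit
/tiw.ma/ — σ1 onset /t/, coda /w/ ok; σ2 onset /m/, coda /∅/ ok → licit
/godw.podw/ — σ1 onset /g/, coda /dw/ (2C) ok; σ2 onset /p/, coda /dw/ (2C) ok → licit
/ro/ — violates constraint 4: word begins with /r/ → illicit
/le/ — σ1 onset /l/, coda /∅/ ok → licit
/ruwd.ked/ — violates constraint 4: word begins with /r/ → illicit
Licit: /widd.da/, /tiw.ma/, /godw.podw/, /le/ → 4.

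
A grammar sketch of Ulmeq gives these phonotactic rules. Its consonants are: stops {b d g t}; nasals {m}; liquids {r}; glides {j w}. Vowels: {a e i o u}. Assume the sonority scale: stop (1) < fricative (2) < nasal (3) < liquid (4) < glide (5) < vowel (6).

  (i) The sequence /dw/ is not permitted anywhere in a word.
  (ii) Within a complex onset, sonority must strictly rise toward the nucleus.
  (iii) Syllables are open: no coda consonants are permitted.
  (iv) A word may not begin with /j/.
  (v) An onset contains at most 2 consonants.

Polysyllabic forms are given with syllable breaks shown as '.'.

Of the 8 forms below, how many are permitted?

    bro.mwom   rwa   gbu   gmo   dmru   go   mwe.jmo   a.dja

4

bro.mwom — violates constraint (iii): syllable 2 coda /m/ has 1 consonant (> 0) → not permitted
rwa — σ1 onset /rw/ (4→5 rises), coda /∅/ ok → permitted
gbu — violates constraint (ii): syllable 1 onset /gb/: /g/ (stop, 1) → /b/ (stop, 1) does not rise → not permitted
gmo — σ1 onset /gm/ (1→3 rises), coda /∅/ ok → permitted
dmru — violates constraint (v): syllable 1 onset /dmr/ has 3 consonants (> 2) → not permitted
go — σ1 onset /g/, coda /∅/ ok → permitted
mwe.jmo — violates constraint (ii): syllable 2 onset /jm/: /j/ (glide, 5) → /m/ (nasal, 3) does not rise → not permitted
a.dja — σ1 onset /∅/, coda /∅/ ok; σ2 onset /dj/ (1→5 rises), coda /∅/ ok → permitted
Permitted: rwa, gmo, go, a.dja → 4.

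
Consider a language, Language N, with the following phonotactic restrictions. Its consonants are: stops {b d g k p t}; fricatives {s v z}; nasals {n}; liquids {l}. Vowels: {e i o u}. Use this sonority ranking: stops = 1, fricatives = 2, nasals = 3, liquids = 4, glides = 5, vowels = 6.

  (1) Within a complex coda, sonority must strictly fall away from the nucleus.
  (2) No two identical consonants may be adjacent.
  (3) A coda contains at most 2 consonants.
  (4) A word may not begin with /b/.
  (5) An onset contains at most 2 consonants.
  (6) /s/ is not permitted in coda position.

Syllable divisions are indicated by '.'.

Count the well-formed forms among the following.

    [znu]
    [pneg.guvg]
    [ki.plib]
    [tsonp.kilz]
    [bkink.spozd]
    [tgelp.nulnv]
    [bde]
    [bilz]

3

[znu] — σ1 onset /zn/ (2C), coda /∅/ ok → well-formed
[pneg.guvg] — violates constraint 2: adjacent identical consonants /gg/ → ill-formed
[ki.plib] — σ1 onset /k/, coda /∅/ ok; σ2 onset /pl/ (2C), coda /b/ ok → well-formed
[tsonp.kilz] — σ1 onset /ts/ (2C), coda /np/ (3→1 falls) ok; σ2 onset /k/, coda /lz/ (4→2 falls) ok → well-formed
[bkink.spozd] — violates constraint 4: word begins with /b/ → ill-formed
[tgelp.nulnv] — violates constraint 3: syllable 2 coda /lnv/ has 3 consonants (> 2) → ill-formed
[bde] — violates constraint 4: word begins with /b/ → ill-formed
[bilz] — violates constraint 4: word begins with /b/ → ill-formed
Well-formed: [znu], [ki.plib], [tsonp.kilz] → 3.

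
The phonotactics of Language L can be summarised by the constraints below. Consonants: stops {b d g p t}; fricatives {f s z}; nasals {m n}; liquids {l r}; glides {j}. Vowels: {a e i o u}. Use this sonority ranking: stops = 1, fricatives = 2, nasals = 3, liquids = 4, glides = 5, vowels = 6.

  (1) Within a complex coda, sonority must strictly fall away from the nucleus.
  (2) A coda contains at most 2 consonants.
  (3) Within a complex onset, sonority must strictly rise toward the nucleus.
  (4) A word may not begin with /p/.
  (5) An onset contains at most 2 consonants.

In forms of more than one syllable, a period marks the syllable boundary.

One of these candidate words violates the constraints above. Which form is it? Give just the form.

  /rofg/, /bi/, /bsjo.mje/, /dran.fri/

/rofg/ — σ1 onset /r/, coda /fg/ (2→1 falls) ok → well-formed
/bi/ — σ1 onset /b/, coda /∅/ ok → well-formed
/bsjo.mje/ — violates constraint 5: syllable 1 onset /bsj/ has 3 consonants (> 2) → ill-formed
/dran.fri/ — σ1 onset /dr/ (1→4 rises), coda /n/ ok; σ2 onset /fr/ (2→4 rises), coda /∅/ ok → well-formed

/bsjo.mje/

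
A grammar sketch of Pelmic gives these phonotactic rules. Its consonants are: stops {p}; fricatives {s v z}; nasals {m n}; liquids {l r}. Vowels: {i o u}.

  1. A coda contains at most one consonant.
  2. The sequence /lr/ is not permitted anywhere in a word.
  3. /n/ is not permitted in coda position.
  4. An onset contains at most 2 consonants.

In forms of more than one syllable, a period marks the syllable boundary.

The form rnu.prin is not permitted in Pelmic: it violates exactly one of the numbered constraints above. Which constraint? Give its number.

rnu.prin: syllable 2 coda contains /n/.
This is a violation of constraint 3: "/n/ is not permitted in coda position."
The remaining constraints (1, 2, 4) are satisfied.

3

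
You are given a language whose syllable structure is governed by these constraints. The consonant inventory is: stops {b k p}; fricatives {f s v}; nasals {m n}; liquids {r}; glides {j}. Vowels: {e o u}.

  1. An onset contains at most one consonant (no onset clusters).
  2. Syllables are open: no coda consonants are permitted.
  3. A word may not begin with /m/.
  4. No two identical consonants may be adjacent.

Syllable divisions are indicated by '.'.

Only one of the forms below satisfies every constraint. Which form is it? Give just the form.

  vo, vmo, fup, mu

vo

vo — σ1 onset /v/, coda /∅/ ok → licit
vmo — violates constraint 1: syllable 1 onset /vm/ has 2 consonants (> 1) → illicit
fup — violates constraint 2: syllable 1 coda /p/ has 1 consonant (> 0) → illicit
mu — violates constraint 3: word begins with /m/ → illicit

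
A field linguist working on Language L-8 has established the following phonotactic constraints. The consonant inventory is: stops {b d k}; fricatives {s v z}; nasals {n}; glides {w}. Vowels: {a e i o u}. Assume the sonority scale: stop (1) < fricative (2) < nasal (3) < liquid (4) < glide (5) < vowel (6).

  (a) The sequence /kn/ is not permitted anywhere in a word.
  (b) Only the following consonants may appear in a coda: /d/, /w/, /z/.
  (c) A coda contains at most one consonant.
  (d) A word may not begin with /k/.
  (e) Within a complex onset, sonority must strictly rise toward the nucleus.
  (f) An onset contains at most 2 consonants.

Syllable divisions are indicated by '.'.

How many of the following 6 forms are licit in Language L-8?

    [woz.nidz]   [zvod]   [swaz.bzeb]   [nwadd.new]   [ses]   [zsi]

0

[woz.nidz] — violates constraint (c): syllable 2 coda /dz/ has 2 consonants (> 1) → illicit
[zvod] — violates constraint (e): syllable 1 onset /zv/: /z/ (fricative, 2) → /v/ (fricative, 2) does not rise → illicit
[swaz.bzeb] — violates constraint (b): syllable 2 coda contains /b/, which is not a licensed coda consonant → illicit
[nwadd.new] — violates constraint (c): syllable 1 coda /dd/ has 2 consonants (> 1) → illicit
[ses] — violates constraint (b): syllable 1 coda contains /s/, which is not a licensed coda consonant → illicit
[zsi] — violates constraint (e): syllable 1 onset /zs/: /z/ (fricative, 2) → /s/ (fricative, 2) does not rise → illicit
No form is licit → 0.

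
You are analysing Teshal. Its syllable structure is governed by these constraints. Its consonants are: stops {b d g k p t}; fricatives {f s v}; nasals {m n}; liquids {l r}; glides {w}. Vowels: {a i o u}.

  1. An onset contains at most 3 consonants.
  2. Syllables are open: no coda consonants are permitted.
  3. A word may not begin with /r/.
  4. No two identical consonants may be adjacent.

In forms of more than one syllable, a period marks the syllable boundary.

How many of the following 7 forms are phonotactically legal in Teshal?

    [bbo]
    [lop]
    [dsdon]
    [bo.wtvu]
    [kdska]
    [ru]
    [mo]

2

[bbo] — violates constraint 4: adjacent identical consonants /bb/ → phonotactically illegal
[lop] — violates constraint 2: syllable 1 coda /p/ has 1 consonant (> 0) → phonotactically illegal
[dsdon] — violates constraint 2: syllable 1 coda /n/ has 1 consonant (> 0) → phonotactically illegal
[bo.wtvu] — σ1 onset /b/, coda /∅/ ok; σ2 onset /wtv/ (3C), coda /∅/ ok → phonotactically legal
[kdska] — violates constraint 1: syllable 1 onset /kdsk/ has 4 consonants (> 3) → phonotactically illegal
[ru] — violates constraint 3: word begins with /r/ → phonotactically illegal
[mo] — σ1 onset /m/, coda /∅/ ok → phonotactically legal
Phonotactically legal: [bo.wtvu], [mo] → 2.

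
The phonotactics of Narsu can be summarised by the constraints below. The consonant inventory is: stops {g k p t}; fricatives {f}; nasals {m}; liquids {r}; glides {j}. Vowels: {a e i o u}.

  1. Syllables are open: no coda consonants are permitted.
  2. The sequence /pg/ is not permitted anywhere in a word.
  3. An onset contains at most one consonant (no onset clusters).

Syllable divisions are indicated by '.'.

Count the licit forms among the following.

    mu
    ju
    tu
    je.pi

mu — σ1 onset /m/, coda /∅/ ok → licit
ju — σ1 onset /j/, coda /∅/ ok → licit
tu — σ1 onset /t/, coda /∅/ ok → licit
je.pi — σ1 onset /j/, coda /∅/ ok; σ2 onset /p/, coda /∅/ ok → licit
Licit: mu, ju, tu, je.pi → 4.

4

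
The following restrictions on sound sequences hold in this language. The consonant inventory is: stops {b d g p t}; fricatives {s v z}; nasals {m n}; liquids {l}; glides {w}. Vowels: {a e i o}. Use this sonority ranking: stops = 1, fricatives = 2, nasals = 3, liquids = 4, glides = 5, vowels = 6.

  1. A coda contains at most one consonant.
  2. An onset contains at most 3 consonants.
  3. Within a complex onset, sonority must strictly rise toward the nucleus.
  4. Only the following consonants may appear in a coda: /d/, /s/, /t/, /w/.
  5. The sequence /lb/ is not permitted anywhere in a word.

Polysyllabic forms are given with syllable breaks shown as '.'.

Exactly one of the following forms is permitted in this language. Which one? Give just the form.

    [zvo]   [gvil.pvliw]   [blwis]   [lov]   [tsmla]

[zvo] — violates constraint 3: syllable 1 onset /zv/: /z/ (fricative, 2) → /v/ (fricative, 2) does not rise → not permitted
[gvil.pvliw] — violates constraint 4: syllable 1 coda contains /l/, which is not a licensed coda consonant → not permitted
[blwis] — σ1 onset /blw/ (1→4→5 rises), coda /s/ ok → permitted
[lov] — violates constraint 4: syllable 1 coda contains /v/, which is not a licensed coda consonant → not permitted
[tsmla] — violates constraint 2: syllable 1 onset /tsml/ has 4 consonants (> 3) → not permitted

[blwis]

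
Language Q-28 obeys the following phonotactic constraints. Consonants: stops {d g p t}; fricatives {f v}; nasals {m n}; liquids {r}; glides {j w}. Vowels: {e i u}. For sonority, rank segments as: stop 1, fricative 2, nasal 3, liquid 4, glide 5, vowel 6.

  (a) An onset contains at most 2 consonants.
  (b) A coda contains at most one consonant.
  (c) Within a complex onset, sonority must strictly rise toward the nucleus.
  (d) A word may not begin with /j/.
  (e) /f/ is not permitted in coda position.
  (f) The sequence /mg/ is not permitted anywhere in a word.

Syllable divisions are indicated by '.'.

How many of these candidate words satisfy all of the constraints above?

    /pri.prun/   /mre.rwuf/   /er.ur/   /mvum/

2

/pri.prun/ — σ1 onset /pr/ (1→4 rises), coda /∅/ ok; σ2 onset /pr/ (1→4 rises), coda /n/ ok → licit
/mre.rwuf/ — violates constraint (e): syllable 2 coda contains /f/ → illicit
/er.ur/ — σ1 onset /∅/, coda /r/ ok; σ2 onset /∅/, coda /r/ ok → licit
/mvum/ — violates constraint (c): syllable 1 onset /mv/: /m/ (nasal, 3) → /v/ (fricative, 2) does not rise → illicit
Licit: /pri.prun/, /er.ur/ → 2.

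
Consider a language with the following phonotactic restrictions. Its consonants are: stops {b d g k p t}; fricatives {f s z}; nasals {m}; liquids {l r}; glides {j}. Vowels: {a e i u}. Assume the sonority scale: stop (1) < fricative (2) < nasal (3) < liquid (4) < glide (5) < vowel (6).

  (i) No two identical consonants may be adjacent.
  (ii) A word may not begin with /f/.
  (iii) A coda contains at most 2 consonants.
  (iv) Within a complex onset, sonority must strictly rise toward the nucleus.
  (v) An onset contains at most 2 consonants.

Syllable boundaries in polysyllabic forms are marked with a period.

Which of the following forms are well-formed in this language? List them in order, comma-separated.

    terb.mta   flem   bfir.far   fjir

bfir.far

terb.mta — violates constraint (iv): syllable 2 onset /mt/: /m/ (nasal, 3) → /t/ (stop, 1) does not rise → ill-formed
flem — violates constraint (ii): word begins with /f/ → ill-formed
bfir.far — σ1 onset /bf/ (1→2 rises), coda /r/ ok; σ2 onset /f/, coda /r/ ok → well-formed
fjir — violates constraint (ii): word begins with /f/ → ill-formed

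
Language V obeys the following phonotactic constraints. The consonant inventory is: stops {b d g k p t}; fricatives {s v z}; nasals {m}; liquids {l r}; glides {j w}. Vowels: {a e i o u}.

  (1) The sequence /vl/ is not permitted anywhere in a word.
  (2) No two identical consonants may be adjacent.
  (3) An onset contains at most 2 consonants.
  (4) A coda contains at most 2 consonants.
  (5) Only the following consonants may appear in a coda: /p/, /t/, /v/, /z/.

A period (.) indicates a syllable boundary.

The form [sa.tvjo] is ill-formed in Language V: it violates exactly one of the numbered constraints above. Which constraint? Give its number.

[sa.tvjo]: syllable 2 onset /tvj/ has 3 consonants (> 2).
This is a violation of constraint 3: "An onset contains at most 2 consonants."
The remaining constraints (1, 2, 4, 5) are satisfied.

3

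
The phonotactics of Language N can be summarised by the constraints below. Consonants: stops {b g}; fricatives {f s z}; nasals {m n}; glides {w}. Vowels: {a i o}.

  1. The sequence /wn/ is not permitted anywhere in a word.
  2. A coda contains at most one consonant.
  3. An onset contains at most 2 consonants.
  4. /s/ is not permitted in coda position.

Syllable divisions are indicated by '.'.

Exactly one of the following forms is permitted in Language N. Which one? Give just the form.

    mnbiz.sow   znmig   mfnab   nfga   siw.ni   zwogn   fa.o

fa.o

mnbiz.sow — violates constraint 3: syllable 1 onset /mnb/ has 3 consonants (> 2) → not permitted
znmig — violates constraint 3: syllable 1 onset /znm/ has 3 consonants (> 2) → not permitted
mfnab — violates constraint 3: syllable 1 onset /mfn/ has 3 consonants (> 2) → not permitted
nfga — violates constraint 3: syllable 1 onset /nfg/ has 3 consonants (> 2) → not permitted
siw.ni — violates constraint 1: contains banned sequence /wn/ → not permitted
zwogn — violates constraint 2: syllable 1 coda /gn/ has 2 consonants (> 1) → not permitted
fa.o — σ1 onset /f/, coda /∅/ ok; σ2 onset /∅/, coda /∅/ ok → permitted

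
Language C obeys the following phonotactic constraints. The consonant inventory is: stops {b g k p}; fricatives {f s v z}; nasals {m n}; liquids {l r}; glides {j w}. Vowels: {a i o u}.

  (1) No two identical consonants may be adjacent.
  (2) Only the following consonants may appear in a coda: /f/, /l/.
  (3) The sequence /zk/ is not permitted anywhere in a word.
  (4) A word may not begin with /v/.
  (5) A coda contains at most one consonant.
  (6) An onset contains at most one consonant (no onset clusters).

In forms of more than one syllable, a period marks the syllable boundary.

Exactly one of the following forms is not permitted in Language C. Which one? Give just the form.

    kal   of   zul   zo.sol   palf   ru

kal — σ1 onset /k/, coda /l/ ok → permitted
of — σ1 onset /∅/, coda /f/ ok → permitted
zul — σ1 onset /z/, coda /l/ ok → permitted
zo.sol — σ1 onset /z/, coda /∅/ ok; σ2 onset /s/, coda /l/ ok → permitted
palf — violates constraint 5: syllable 1 coda /lf/ has 2 consonants (> 1) → not permitted
ru — σ1 onset /r/, coda /∅/ ok → permitted

palf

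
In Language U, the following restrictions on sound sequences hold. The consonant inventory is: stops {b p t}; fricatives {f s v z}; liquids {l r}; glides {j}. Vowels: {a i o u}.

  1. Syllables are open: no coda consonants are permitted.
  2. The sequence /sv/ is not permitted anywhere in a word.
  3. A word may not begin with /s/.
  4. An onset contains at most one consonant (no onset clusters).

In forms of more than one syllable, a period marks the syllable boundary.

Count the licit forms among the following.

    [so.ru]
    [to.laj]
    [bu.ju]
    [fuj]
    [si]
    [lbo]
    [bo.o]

[so.ru] — violates constraint 3: word begins with /s/ → illicit
[to.laj] — violates constraint 1: syllable 2 coda /j/ has 1 consonant (> 0) → illicit
[bu.ju] — σ1 onset /b/, coda /∅/ ok; σ2 onset /j/, coda /∅/ ok → licit
[fuj] — violates constraint 1: syllable 1 coda /j/ has 1 consonant (> 0) → illicit
[si] — violates constraint 3: word begins with /s/ → illicit
[lbo] — violates constraint 4: syllable 1 onset /lb/ has 2 consonants (> 1) → illicit
[bo.o] — σ1 onset /b/, coda /∅/ ok; σ2 onset /∅/, coda /∅/ ok → licit
Licit: [bu.ju], [bo.o] → 2.

2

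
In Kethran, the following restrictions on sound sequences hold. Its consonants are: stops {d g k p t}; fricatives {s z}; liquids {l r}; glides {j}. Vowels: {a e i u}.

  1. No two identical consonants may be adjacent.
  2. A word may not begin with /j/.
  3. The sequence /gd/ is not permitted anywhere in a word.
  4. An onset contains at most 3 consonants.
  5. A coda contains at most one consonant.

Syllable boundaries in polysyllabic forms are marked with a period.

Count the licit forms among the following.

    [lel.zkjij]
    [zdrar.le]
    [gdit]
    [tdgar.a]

[lel.zkjij] — σ1 onset /l/, coda /l/ ok; σ2 onset /zkj/ (3C), coda /j/ ok → licit
[zdrar.le] — σ1 onset /zdr/ (3C), coda /r/ ok; σ2 onset /l/, coda /∅/ ok → licit
[gdit] — violates constraint 3: contains banned sequence /gd/ → illicit
[tdgar.a] — σ1 onset /tdg/ (3C), coda /r/ ok; σ2 onset /∅/, coda /∅/ ok → licit
Licit: [lel.zkjij], [zdrar.le], [tdgar.a] → 3.

3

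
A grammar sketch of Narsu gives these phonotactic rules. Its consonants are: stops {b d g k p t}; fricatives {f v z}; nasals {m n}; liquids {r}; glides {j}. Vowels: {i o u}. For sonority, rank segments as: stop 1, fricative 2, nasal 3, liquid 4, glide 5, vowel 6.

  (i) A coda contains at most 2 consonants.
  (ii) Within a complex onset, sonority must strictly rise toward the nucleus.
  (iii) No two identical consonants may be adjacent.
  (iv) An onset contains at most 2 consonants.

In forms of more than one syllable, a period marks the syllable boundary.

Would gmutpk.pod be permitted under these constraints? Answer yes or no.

gmutpk.pod — violates constraint (i): syllable 1 coda /tpk/ has 3 consonants (> 2) → not permitted

no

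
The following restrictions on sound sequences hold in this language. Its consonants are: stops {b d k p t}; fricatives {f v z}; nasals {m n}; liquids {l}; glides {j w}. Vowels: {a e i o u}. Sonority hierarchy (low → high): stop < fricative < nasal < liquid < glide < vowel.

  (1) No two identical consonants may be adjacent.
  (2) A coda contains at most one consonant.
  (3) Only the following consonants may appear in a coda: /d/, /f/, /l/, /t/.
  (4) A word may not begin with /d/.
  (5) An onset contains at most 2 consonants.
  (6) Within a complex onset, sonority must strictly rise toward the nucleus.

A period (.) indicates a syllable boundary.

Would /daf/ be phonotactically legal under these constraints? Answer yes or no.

/daf/ — violates constraint 4: word begins with /d/ → phonotactically illegal

no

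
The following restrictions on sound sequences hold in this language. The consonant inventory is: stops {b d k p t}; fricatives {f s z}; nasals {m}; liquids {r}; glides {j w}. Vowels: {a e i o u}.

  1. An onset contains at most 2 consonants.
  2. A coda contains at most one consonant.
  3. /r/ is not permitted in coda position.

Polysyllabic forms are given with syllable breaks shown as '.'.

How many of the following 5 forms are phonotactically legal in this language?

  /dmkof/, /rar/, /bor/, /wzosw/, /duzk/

/dmkof/ — violates constraint 1: syllable 1 onset /dmk/ has 3 consonants (> 2) → phonotactically illegal
/rar/ — violates constraint 3: syllable 1 coda contains /r/ → phonotactically illegal
/bor/ — violates constraint 3: syllable 1 coda contains /r/ → phonotactically illegal
/wzosw/ — violates constraint 2: syllable 1 coda /sw/ has 2 consonants (> 1) → phonotactically illegal
/duzk/ — violates constraint 2: syllable 1 coda /zk/ has 2 consonants (> 1) → phonotactically illegal
No form is phonotactically legal → 0.

0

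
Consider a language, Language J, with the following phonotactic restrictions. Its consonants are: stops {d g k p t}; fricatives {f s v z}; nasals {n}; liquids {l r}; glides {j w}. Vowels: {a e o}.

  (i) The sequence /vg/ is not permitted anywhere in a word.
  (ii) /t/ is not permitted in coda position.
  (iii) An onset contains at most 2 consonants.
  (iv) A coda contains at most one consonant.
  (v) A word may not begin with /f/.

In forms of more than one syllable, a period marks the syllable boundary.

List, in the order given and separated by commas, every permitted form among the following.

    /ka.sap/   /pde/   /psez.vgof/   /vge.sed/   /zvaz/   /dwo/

/ka.sap/ — σ1 onset /k/, coda /∅/ ok; σ2 onset /s/, coda /p/ ok → permitted
/pde/ — σ1 onset /pd/ (2C), coda /∅/ ok → permitted
/psez.vgof/ — violates constraint (i): contains banned sequence /vg/ → not permitted
/vge.sed/ — violates constraint (i): contains banned sequence /vg/ → not permitted
/zvaz/ — σ1 onset /zv/ (2C), coda /z/ ok → permitted
/dwo/ — σ1 onset /dw/ (2C), coda /∅/ ok → permitted

/ka.sap/, /pde/, /zvaz/, /dwo/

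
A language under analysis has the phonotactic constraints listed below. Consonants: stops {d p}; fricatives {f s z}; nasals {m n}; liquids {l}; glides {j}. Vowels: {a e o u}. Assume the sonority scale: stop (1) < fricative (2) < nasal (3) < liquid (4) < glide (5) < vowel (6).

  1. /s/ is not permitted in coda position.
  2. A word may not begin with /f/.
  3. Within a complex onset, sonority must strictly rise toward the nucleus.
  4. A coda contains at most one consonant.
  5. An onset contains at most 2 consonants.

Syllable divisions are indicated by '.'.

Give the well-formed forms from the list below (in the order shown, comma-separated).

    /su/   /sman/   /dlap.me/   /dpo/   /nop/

/su/, /sman/, /dlap.me/, /nop/

/su/ — σ1 onset /s/, coda /∅/ ok → well-formed
/sman/ — σ1 onset /sm/ (2→3 rises), coda /n/ ok → well-formed
/dlap.me/ — σ1 onset /dl/ (1→4 rises), coda /p/ ok; σ2 onset /m/, coda /∅/ ok → well-formed
/dpo/ — violates constraint 3: syllable 1 onset /dp/: /d/ (stop, 1) → /p/ (stop, 1) does not rise → ill-formed
/nop/ — σ1 onset /n/, coda /p/ ok → well-formed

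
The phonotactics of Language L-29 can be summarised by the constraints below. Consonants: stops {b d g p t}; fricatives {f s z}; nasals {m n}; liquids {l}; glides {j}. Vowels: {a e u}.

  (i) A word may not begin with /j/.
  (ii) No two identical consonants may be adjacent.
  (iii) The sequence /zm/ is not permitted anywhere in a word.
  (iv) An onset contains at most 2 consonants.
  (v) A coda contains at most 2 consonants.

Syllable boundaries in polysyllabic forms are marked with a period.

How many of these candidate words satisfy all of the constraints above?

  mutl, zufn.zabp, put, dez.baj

mutl — σ1 onset /m/, coda /tl/ (2C) ok → well-formed
zufn.zabp — σ1 onset /z/, coda /fn/ (2C) ok; σ2 onset /z/, coda /bp/ (2C) ok → well-formed
put — σ1 onset /p/, coda /t/ ok → well-formed
dez.baj — σ1 onset /d/, coda /z/ ok; σ2 onset /b/, coda /j/ ok → well-formed
Well-formed: mutl, zufn.zabp, put, dez.baj → 4.

4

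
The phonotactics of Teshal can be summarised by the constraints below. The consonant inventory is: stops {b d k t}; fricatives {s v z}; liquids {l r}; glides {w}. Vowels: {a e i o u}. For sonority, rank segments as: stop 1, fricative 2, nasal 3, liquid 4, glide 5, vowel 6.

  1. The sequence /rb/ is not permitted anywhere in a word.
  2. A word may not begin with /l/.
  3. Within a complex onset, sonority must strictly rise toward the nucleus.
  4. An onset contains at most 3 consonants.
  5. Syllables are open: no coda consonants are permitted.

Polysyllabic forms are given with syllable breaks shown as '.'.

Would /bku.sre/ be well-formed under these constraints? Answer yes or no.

no

/bku.sre/ — violates constraint 3: syllable 1 onset /bk/: /b/ (stop, 1) → /k/ (stop, 1) does not rise → ill-formed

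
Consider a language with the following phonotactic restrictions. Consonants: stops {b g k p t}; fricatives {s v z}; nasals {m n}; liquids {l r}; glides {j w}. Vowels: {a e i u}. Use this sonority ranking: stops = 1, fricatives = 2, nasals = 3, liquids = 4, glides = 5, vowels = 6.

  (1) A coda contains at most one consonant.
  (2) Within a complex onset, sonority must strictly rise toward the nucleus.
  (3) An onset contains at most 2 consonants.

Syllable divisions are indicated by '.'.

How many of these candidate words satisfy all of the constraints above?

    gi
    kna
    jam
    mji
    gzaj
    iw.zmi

gi — σ1 onset /g/, coda /∅/ ok → well-formed
kna — σ1 onset /kn/ (1→3 rises), coda /∅/ ok → well-formed
jam — σ1 onset /j/, coda /m/ ok → well-formed
mji — σ1 onset /mj/ (3→5 rises), coda /∅/ ok → well-formed
gzaj — σ1 onset /gz/ (1→2 rises), coda /j/ ok → well-formed
iw.zmi — σ1 onset /∅/, coda /w/ ok; σ2 onset /zm/ (2→3 rises), coda /∅/ ok → well-formed
Well-formed: gi, kna, jam, mji, gzaj, iw.zmi → 6.

6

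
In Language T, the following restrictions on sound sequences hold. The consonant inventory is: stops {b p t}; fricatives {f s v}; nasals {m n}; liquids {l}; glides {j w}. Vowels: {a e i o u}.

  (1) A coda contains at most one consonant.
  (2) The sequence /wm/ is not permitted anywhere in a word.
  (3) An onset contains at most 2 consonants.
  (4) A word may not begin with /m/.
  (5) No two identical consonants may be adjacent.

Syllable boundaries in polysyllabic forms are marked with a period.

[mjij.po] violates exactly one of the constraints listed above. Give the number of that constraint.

4

[mjij.po]: word begins with /m/.
This is a violation of constraint 4: "A word may not begin with /m/."
The remaining constraints (1, 2, 3, 5) are satisfied.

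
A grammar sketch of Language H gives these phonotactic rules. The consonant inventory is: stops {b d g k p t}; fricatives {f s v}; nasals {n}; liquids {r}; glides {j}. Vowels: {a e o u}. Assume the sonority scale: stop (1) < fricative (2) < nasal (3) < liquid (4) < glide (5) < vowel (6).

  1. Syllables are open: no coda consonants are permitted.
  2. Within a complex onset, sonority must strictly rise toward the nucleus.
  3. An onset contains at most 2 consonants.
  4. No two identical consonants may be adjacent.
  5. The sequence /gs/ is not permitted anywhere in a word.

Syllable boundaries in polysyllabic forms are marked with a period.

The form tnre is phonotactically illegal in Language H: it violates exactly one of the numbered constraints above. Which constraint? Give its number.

tnre: syllable 1 onset /tnr/ has 3 consonants (> 2).
This is a violation of constraint 3: "An onset contains at most 2 consonants."
The remaining constraints (1, 2, 4, 5) are satisfied.

3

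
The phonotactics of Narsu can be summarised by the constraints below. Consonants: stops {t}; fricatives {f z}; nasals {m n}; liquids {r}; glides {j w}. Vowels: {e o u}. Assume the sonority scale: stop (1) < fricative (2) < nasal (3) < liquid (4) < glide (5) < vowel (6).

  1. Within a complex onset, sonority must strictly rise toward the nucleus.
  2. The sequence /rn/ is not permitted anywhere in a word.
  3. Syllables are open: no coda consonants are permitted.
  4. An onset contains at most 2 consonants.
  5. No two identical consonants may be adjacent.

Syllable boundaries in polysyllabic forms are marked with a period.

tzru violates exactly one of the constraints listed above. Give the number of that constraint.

4

tzru: syllable 1 onset /tzr/ has 3 consonants (> 2).
This is a violation of constraint 4: "An onset contains at most 2 consonants."
The remaining constraints (1, 2, 3, 5) are satisfied.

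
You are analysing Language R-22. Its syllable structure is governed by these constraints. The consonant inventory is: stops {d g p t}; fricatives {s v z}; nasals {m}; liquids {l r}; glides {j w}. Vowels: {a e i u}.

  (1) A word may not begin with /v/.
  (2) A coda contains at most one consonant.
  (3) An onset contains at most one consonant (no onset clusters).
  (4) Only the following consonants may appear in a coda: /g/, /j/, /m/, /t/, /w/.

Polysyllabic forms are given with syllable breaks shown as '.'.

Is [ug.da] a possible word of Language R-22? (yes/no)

[ug.da] — σ1 onset /∅/, coda /g/ ok; σ2 onset /d/, coda /∅/ ok → phonotactically legal

yes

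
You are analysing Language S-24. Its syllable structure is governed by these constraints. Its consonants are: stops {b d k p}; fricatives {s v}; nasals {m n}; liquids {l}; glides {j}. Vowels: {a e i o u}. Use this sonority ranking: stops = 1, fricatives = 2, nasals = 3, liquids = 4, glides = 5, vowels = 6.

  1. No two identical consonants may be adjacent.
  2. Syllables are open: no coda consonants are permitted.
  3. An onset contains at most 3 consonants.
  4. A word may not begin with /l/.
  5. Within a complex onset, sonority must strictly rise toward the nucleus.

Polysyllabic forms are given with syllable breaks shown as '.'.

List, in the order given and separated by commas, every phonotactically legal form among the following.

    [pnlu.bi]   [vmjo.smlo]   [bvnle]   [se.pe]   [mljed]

[pnlu.bi] — σ1 onset /pnl/ (1→3→4 rises), coda /∅/ ok; σ2 onset /b/, coda /∅/ ok → phonotactically legal
[vmjo.smlo] — σ1 onset /vmj/ (2→3→5 rises), coda /∅/ ok; σ2 onset /sml/ (2→3→4 rises), coda /∅/ ok → phonotactically legal
[bvnle] — violates constraint 3: syllable 1 onset /bvnl/ has 4 consonants (> 3) → phonotactically illegal
[se.pe] — σ1 onset /s/, coda /∅/ ok; σ2 onset /p/, coda /∅/ ok → phonotactically legal
[mljed] — violates constraint 2: syllable 1 coda /d/ has 1 consonant (> 0) → phonotactically illegal

[pnlu.bi], [vmjo.smlo], [se.pe]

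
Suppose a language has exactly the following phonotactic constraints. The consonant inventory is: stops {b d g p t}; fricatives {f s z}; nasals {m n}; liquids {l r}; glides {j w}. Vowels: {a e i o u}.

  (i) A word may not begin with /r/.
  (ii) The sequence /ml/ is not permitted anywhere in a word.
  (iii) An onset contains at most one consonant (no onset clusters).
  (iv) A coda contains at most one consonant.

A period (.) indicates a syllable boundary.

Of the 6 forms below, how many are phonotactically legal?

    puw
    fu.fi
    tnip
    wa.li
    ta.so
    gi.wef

5

puw — σ1 onset /p/, coda /w/ ok → phonotactically legal
fu.fi — σ1 onset /f/, coda /∅/ ok; σ2 onset /f/, coda /∅/ ok → phonotactically legal
tnip — violates constraint (iii): syllable 1 onset /tn/ has 2 consonants (> 1) → phonotactically illegal
wa.li — σ1 onset /w/, coda /∅/ ok; σ2 onset /l/, coda /∅/ ok → phonotactically legal
ta.so — σ1 onset /t/, coda /∅/ ok; σ2 onset /s/, coda /∅/ ok → phonotactically legal
gi.wef — σ1 onset /g/, coda /∅/ ok; σ2 onset /w/, coda /f/ ok → phonotactically legal
Phonotactically legal: puw, fu.fi, wa.li, ta.so, gi.wef → 5.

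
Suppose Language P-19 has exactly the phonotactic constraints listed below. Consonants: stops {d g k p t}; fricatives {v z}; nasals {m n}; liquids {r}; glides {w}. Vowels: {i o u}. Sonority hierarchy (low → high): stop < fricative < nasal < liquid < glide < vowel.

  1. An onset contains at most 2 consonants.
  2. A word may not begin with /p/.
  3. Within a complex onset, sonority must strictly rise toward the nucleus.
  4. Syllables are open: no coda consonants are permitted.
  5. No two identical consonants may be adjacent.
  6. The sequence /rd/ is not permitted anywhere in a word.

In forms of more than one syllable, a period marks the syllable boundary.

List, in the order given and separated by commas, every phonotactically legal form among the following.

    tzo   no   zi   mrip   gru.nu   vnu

tzo — σ1 onset /tz/ (1→2 rises), coda /∅/ ok → phonotactically legal
no — σ1 onset /n/, coda /∅/ ok → phonotactically legal
zi — σ1 onset /z/, coda /∅/ ok → phonotactically legal
mrip — violates constraint 4: syllable 1 coda /p/ has 1 consonant (> 0) → phonotactically illegal
gru.nu — σ1 onset /gr/ (1→4 rises), coda /∅/ ok; σ2 onset /n/, coda /∅/ ok → phonotactically legal
vnu — σ1 onset /vn/ (2→3 rises), coda /∅/ ok → phonotactically legal

tzo, no, zi, gru.nu, vnu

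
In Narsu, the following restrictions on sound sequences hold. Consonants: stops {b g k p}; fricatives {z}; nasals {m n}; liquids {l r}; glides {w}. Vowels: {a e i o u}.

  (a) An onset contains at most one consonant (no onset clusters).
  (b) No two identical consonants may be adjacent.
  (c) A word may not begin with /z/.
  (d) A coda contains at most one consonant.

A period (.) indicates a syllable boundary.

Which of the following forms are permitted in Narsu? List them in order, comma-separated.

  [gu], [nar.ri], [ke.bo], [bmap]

[gu], [ke.bo]

[gu] — σ1 onset /g/, coda /∅/ ok → permitted
[nar.ri] — violates constraint (b): adjacent identical consonants /rr/ → not permitted
[ke.bo] — σ1 onset /k/, coda /∅/ ok; σ2 onset /b/, coda /∅/ ok → permitted
[bmap] — violates constraint (a): syllable 1 onset /bm/ has 2 consonants (> 1) → not permitted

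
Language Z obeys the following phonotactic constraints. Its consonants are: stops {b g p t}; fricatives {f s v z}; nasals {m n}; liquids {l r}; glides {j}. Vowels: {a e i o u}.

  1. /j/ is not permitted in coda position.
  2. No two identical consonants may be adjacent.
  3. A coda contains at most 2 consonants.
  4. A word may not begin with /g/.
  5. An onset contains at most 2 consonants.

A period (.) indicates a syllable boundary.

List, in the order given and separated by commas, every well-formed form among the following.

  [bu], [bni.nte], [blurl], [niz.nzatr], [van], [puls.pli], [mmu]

[bu] — σ1 onset /b/, coda /∅/ ok → well-formed
[bni.nte] — σ1 onset /bn/ (2C), coda /∅/ ok; σ2 onset /nt/ (2C), coda /∅/ ok → well-formed
[blurl] — σ1 onset /bl/ (2C), coda /rl/ (2C) ok → well-formed
[niz.nzatr] — σ1 onset /n/, coda /z/ ok; σ2 onset /nz/ (2C), coda /tr/ (2C) ok → well-formed
[van] — σ1 onset /v/, coda /n/ ok → well-formed
[puls.pli] — σ1 onset /p/, coda /ls/ (2C) ok; σ2 onset /pl/ (2C), coda /∅/ ok → well-formed
[mmu] — violates constraint 2: adjacent identical consonants /mm/ → ill-formed

[bu], [bni.nte], [blurl], [niz.nzatr], [van], [puls.pli]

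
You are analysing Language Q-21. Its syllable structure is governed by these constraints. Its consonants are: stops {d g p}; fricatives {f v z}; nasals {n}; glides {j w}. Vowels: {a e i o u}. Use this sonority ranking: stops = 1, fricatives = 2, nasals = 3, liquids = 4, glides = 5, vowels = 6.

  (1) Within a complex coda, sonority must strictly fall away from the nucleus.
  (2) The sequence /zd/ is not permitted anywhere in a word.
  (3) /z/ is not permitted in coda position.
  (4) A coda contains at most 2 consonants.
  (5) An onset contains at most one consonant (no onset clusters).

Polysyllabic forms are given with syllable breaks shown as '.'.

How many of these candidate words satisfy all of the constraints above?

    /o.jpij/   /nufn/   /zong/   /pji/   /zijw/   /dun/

/o.jpij/ — violates constraint 5: syllable 2 onset /jp/ has 2 consonants (> 1) → not permitted
/nufn/ — violates constraint 1: syllable 1 coda /fn/: /f/ (fricative, 2) → /n/ (nasal, 3) does not fall → not permitted
/zong/ — σ1 onset /z/, coda /ng/ (3→1 falls) ok → permitted
/pji/ — violates constraint 5: syllable 1 onset /pj/ has 2 consonants (> 1) → not permitted
/zijw/ — violates constraint 1: syllable 1 coda /jw/: /j/ (glide, 5) → /w/ (glide, 5) does not fall → not permitted
/dun/ — σ1 onset /d/, coda /n/ ok → permitted
Permitted: /zong/, /dun/ → 2.

2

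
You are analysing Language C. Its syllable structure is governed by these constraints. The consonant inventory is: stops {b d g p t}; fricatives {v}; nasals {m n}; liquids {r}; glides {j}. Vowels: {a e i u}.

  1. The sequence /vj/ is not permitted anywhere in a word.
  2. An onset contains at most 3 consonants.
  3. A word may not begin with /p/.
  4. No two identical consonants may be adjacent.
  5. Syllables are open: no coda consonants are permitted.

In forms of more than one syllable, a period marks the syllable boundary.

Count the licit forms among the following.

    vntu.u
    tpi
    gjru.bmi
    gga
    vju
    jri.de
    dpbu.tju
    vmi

vntu.u — σ1 onset /vnt/ (3C), coda /∅/ ok; σ2 onset /∅/, coda /∅/ ok → licit
tpi — σ1 onset /tp/ (2C), coda /∅/ ok → licit
gjru.bmi — σ1 onset /gjr/ (3C), coda /∅/ ok; σ2 onset /bm/ (2C), coda /∅/ ok → licit
gga — violates constraint 4: adjacent identical consonants /gg/ → illicit
vju — violates constraint 1: contains banned sequence /vj/ → illicit
jri.de — σ1 onset /jr/ (2C), coda /∅/ ok; σ2 onset /d/, coda /∅/ ok → licit
dpbu.tju — σ1 onset /dpb/ (3C), coda /∅/ ok; σ2 onset /tj/ (2C), coda /∅/ ok → licit
vmi — σ1 onset /vm/ (2C), coda /∅/ ok → licit
Licit: vntu.u, tpi, gjru.bmi, jri.de, dpbu.tju, vmi → 6.

6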